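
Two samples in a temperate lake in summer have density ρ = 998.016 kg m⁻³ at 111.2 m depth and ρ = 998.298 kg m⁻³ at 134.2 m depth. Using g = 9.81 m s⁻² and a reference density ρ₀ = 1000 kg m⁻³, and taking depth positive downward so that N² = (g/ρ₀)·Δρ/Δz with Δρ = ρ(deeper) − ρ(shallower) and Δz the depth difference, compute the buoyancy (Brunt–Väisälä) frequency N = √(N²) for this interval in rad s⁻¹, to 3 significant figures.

Δρ = 998.298 − 998.016 = 0.282 kg m⁻³ over Δz = 134.2 − 111.2 = 23 m.
N² = (9.81/1000) × (0.282/23) = 1.2028 × 10⁻⁴ s⁻².
N = √(1.2028 × 10⁻⁴) = 0.010967 rad s⁻¹ ≈ 0.0110 rad s⁻¹.

0.0110 rad s⁻¹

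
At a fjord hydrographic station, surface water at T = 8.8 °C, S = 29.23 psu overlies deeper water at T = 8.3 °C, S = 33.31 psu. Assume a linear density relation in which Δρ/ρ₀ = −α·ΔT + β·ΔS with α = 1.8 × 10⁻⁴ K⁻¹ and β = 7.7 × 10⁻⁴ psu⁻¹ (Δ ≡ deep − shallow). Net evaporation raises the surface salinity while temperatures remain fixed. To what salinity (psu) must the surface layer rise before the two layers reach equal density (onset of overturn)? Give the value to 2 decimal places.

33.43 psu

Neutral buoyancy requires −α(T_deep − T_surf) + β(S_deep − S_surf′) = 0.
S_surf′ = S_deep − (α/β)·ΔT = 33.31 − (1.8 × 10⁻⁴/7.7 × 10⁻⁴)·(-0.5) = 33.4269 psu.
Increase required: 33.4269 − 29.23 = 4.1969 psu.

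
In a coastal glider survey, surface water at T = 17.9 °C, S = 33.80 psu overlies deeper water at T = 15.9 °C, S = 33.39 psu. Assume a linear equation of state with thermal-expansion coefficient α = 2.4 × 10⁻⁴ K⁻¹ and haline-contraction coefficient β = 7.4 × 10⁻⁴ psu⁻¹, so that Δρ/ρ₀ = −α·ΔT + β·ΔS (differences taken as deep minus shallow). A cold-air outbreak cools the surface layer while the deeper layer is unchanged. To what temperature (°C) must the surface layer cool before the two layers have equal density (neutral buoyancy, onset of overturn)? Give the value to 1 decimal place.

Neutral buoyancy requires Δρ = 0, i.e. −α(T_deep − T_surf′) + β(S_deep − S_surf) = 0.
T_surf′ = T_deep − (β/α)·ΔS = 15.9 − (7.4 × 10⁻⁴/2.4 × 10⁻⁴)·(-0.41) = 17.164 °C.
Cooling required: 17.9 − (17.164) = 0.736 °C.

17.2 °C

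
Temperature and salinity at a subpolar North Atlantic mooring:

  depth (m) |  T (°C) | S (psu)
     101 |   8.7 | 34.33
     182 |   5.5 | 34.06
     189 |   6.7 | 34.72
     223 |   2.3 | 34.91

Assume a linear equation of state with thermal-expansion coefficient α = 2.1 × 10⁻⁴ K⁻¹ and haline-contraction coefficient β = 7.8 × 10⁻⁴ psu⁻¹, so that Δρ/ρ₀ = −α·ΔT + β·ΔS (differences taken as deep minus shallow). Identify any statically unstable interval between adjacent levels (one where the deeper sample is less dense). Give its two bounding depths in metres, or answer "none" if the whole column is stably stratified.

Evaluate Δρ/ρ₀ = −αΔT + βΔS across each adjacent pair:
  101–182 m: −αΔT+βΔS = −(2.1 × 10⁻⁴)(-3.2)+(7.8 × 10⁻⁴)(-0.27) = 4.6 × 10⁻⁴ → stable
  182–189 m: −αΔT+βΔS = −(2.1 × 10⁻⁴)(+1.2)+(7.8 × 10⁻⁴)(+0.66) = 2.6 × 10⁻⁴ → stable
  189–223 m: −αΔT+βΔS = −(2.1 × 10⁻⁴)(-4.4)+(7.8 × 10⁻⁴)(+0.19) = 1.1 × 10⁻³ → stable
Every interval has Δρ > 0: the column is stably stratified throughout.

none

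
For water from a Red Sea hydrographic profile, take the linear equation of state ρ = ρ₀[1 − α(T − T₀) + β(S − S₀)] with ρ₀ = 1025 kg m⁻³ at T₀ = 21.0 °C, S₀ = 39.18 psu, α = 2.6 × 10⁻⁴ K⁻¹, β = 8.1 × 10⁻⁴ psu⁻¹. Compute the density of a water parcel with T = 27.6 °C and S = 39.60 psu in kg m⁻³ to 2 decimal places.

T − T₀ = +6.6 K, S − S₀ = +0.42 psu.
Bracket = 1 − α·(+6.6) + β·(+0.42) = 1 + (-1.3758 × 10⁻³) = 0.9986242.
ρ = 1025 × 0.9986242 = 1023.59 kg m⁻³.

1023.59 kg m⁻³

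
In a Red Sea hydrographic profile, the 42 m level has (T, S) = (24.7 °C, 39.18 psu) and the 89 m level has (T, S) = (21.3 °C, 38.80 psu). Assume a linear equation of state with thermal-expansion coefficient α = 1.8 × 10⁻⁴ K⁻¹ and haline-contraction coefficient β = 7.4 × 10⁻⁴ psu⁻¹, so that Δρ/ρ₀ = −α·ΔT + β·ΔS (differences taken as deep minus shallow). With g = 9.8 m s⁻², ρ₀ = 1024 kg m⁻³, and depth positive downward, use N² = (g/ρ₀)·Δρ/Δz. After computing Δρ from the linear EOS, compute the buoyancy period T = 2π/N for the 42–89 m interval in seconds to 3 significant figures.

757 s

ΔT = -3.4 K, ΔS = -0.38 psu (deep − shallow).
Δρ/ρ₀ = −αΔT + βΔS = 6.12 × 10⁻⁴ − 2.812 × 10⁻⁴ = 3.308 × 10⁻⁴, so Δρ ≈ 0.3387 kg m⁻³.
N² = (g/ρ₀)·Δρ/Δz = g·(Δρ/ρ₀)/Δz = 9.8 × 3.308 × 10⁻⁴ / 47 = 6.8975 × 10⁻⁵ s⁻².
N = √(6.8975 × 10⁻⁵) = 8.3051 × 10⁻³ rad s⁻¹ → T = 2π/N = 756.55 s ≈ 757 s.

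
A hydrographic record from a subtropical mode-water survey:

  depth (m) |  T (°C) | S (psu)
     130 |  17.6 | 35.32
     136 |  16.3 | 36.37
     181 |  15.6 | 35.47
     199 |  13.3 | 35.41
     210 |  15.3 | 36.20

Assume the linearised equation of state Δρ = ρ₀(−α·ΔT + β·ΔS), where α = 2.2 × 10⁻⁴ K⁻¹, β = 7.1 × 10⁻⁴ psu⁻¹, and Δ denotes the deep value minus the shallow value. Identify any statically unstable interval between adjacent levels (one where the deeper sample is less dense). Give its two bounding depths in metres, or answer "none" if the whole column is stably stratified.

Evaluate Δρ/ρ₀ = −αΔT + βΔS across each adjacent pair:
  130–136 m: −αΔT+βΔS = −(2.2 × 10⁻⁴)(-1.3)+(7.1 × 10⁻⁴)(+1.05) = 1.0 × 10⁻³ → stable
  136–181 m: −αΔT+βΔS = −(2.2 × 10⁻⁴)(-0.7)+(7.1 × 10⁻⁴)(-0.90) = -4.9 × 10⁻⁴ → UNSTABLE
  181–199 m: −αΔT+βΔS = −(2.2 × 10⁻⁴)(-2.3)+(7.1 × 10⁻⁴)(-0.06) = 4.6 × 10⁻⁴ → stable
  199–210 m: −αΔT+βΔS = −(2.2 × 10⁻⁴)(+2.0)+(7.1 × 10⁻⁴)(+0.79) = 1.2 × 10⁻⁴ → stable
The 136–181 m interval has Δρ < 0: lighter water underlies denser water.

136–181 m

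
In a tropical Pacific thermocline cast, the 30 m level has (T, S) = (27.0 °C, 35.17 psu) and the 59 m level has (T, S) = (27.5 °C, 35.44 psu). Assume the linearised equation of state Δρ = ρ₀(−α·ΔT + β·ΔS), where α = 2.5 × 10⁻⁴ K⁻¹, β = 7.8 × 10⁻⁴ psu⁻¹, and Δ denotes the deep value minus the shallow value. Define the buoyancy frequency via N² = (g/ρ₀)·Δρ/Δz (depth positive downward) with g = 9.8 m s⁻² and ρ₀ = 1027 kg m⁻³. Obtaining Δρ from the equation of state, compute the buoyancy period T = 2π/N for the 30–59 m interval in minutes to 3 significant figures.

ΔT = +0.5 K, ΔS = +0.27 psu (deep − shallow).
Δρ/ρ₀ = −αΔT + βΔS = -1.25 × 10⁻⁴ + 2.106 × 10⁻⁴ = 8.56 × 10⁻⁵, so Δρ ≈ 0.08791 kg m⁻³.
N² = (g/ρ₀)·Δρ/Δz = g·(Δρ/ρ₀)/Δz = 9.8 × 8.56 × 10⁻⁵ / 29 = 2.8927 × 10⁻⁵ s⁻².
N = √(2.8927 × 10⁻⁵) = 5.3784 × 10⁻³ rad s⁻¹ → T = 2π/N = 1.1682 × 10³ s = 19.470 min ≈ 19.5 min.

19.5 min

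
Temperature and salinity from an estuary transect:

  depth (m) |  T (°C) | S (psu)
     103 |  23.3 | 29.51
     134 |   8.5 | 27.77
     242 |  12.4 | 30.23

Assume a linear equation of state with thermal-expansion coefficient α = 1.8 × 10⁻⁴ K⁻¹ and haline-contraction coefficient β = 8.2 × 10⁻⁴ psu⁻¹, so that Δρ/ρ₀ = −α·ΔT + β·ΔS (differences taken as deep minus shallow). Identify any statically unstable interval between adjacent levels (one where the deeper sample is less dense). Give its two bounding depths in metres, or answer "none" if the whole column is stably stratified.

none

Evaluate Δρ/ρ₀ = −αΔT + βΔS across each adjacent pair:
  103–134 m: −αΔT+βΔS = −(1.8 × 10⁻⁴)(-14.8)+(8.2 × 10⁻⁴)(-1.74) = 1.2 × 10⁻³ → stable
  134–242 m: −αΔT+βΔS = −(1.8 × 10⁻⁴)(+3.9)+(8.2 × 10⁻⁴)(+2.46) = 1.3 × 10⁻³ → stable
Every interval has Δρ > 0: the column is stably stratified throughout.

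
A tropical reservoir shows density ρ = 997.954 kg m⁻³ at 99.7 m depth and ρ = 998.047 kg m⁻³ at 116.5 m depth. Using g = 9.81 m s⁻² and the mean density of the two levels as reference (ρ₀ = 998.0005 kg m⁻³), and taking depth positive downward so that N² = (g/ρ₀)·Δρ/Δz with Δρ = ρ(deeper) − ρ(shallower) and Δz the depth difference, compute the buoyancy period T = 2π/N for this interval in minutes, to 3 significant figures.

Δρ = 998.047 − 997.954 = 0.093 kg m⁻³ over Δz = 116.5 − 99.7 = 16.8 m.
N² = (9.81/998.0005) × (0.093/16.8) = 5.4414 × 10⁻⁵ s⁻².
N = √(5.4414 × 10⁻⁵) = 7.3766 × 10⁻³ rad s⁻¹, so T = 2π/N = 851.77 s = 14.196 min ≈ 14.2 min.

14.2 min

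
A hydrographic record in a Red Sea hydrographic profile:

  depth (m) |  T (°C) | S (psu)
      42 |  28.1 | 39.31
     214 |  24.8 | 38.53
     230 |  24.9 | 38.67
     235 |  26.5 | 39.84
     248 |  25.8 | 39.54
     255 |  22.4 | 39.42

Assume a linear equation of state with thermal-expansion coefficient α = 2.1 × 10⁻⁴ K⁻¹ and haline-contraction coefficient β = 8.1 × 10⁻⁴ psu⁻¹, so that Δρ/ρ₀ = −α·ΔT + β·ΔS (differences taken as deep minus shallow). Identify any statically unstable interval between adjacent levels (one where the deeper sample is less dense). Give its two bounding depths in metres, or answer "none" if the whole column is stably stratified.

235–248 m

Evaluate Δρ/ρ₀ = −αΔT + βΔS across each adjacent pair:
  42–214 m: −αΔT+βΔS = −(2.1 × 10⁻⁴)(-3.3)+(8.1 × 10⁻⁴)(-0.78) = 6.1 × 10⁻⁵ → stable
  214–230 m: −αΔT+βΔS = −(2.1 × 10⁻⁴)(+0.1)+(8.1 × 10⁻⁴)(+0.14) = 9.2 × 10⁻⁵ → stable
  230–235 m: −αΔT+βΔS = −(2.1 × 10⁻⁴)(+1.6)+(8.1 × 10⁻⁴)(+1.17) = 6.1 × 10⁻⁴ → stable
  235–248 m: −αΔT+βΔS = −(2.1 × 10⁻⁴)(-0.7)+(8.1 × 10⁻⁴)(-0.30) = -9.6 × 10⁻⁵ → UNSTABLE
  248–255 m: −αΔT+βΔS = −(2.1 × 10⁻⁴)(-3.4)+(8.1 × 10⁻⁴)(-0.12) = 6.2 × 10⁻⁴ → stable
The 235–248 m interval has Δρ < 0: lighter water underlies denser water.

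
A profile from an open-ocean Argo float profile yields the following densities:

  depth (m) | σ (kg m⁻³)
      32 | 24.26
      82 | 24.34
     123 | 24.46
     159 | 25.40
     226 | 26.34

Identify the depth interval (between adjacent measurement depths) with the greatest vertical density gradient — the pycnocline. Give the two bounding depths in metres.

123–159 m

Compute the density gradient over each adjacent pair:
  32–82 m: Δρ/Δz = 0.08/50 = 1.6 × 10⁻³ kg m⁻⁴
  82–123 m: Δρ/Δz = 0.12/41 = 2.9 × 10⁻³ kg m⁻⁴
  123–159 m: Δρ/Δz = 0.94/36 = 0.026 kg m⁻⁴
  159–226 m: Δρ/Δz = 0.94/67 = 0.014 kg m⁻⁴
The largest gradient is in the 123–159 m interval — the pycnocline.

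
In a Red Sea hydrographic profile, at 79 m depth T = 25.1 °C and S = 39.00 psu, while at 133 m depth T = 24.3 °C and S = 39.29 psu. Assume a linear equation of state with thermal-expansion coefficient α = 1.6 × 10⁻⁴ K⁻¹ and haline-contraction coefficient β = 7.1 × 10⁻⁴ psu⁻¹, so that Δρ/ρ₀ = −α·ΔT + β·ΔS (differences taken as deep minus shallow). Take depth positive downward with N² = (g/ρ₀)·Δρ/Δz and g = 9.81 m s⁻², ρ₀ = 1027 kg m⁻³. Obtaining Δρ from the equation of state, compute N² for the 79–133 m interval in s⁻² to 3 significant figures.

6.07 × 10⁻⁵ s⁻²

ΔT = -0.8 K, ΔS = +0.29 psu (deep − shallow).
Δρ/ρ₀ = −αΔT + βΔS = 1.28 × 10⁻⁴ + 2.059 × 10⁻⁴ = 3.339 × 10⁻⁴, so Δρ ≈ 0.3429 kg m⁻³.
N² = (g/ρ₀)·Δρ/Δz = g·(Δρ/ρ₀)/Δz = 9.81 × 3.339 × 10⁻⁴ / 54 = 6.0659 × 10⁻⁵ s⁻² ≈ 6.07 × 10⁻⁵ s⁻².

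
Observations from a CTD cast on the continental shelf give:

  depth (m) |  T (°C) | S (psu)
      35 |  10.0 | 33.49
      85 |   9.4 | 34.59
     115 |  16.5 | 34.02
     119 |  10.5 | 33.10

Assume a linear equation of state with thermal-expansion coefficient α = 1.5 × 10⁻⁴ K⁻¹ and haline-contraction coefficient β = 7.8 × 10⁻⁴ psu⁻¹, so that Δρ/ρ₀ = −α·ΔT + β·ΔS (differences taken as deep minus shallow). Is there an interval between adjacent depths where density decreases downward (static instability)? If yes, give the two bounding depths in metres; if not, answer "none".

Evaluate Δρ/ρ₀ = −αΔT + βΔS across each adjacent pair:
  35–85 m: −αΔT+βΔS = −(1.5 × 10⁻⁴)(-0.6)+(7.8 × 10⁻⁴)(+1.10) = 9.5 × 10⁻⁴ → stable
  85–115 m: −αΔT+βΔS = −(1.5 × 10⁻⁴)(+7.1)+(7.8 × 10⁻⁴)(-0.57) = -1.5 × 10⁻³ → UNSTABLE
  115–119 m: −αΔT+βΔS = −(1.5 × 10⁻⁴)(-6.0)+(7.8 × 10⁻⁴)(-0.92) = 1.8 × 10⁻⁴ → stable
The 85–115 m interval has Δρ < 0: lighter water underlies denser water.

85–115 m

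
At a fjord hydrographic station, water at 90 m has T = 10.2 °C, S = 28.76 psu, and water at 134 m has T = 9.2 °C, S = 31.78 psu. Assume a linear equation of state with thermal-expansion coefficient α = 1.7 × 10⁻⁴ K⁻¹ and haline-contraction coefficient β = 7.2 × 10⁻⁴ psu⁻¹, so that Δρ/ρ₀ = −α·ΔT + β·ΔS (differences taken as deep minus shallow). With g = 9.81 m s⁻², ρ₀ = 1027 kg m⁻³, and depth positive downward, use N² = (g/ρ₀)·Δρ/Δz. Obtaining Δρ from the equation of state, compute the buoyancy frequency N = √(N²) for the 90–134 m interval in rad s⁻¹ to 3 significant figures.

ΔT = -1.0 K, ΔS = +3.02 psu (deep − shallow).
Δρ/ρ₀ = −αΔT + βΔS = 1.70 × 10⁻⁴ + 2.1744 × 10⁻³ = 2.3444 × 10⁻³, so Δρ ≈ 2.408 kg m⁻³.
N² = (g/ρ₀)·Δρ/Δz = g·(Δρ/ρ₀)/Δz = 9.81 × 2.3444 × 10⁻³ / 44 = 5.2269 × 10⁻⁴ s⁻².
N = √(5.2269 × 10⁻⁴) = 0.022862 rad s⁻¹ ≈ 0.0229 rad s⁻¹.

0.0229 rad s⁻¹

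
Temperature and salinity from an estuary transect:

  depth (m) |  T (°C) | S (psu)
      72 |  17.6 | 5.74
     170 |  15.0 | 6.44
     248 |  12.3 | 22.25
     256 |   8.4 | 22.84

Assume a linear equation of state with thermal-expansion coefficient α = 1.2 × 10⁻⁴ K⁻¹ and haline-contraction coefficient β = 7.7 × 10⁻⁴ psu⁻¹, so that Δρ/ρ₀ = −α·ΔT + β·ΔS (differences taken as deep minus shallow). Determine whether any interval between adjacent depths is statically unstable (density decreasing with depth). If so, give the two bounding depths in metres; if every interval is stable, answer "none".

Evaluate Δρ/ρ₀ = −αΔT + βΔS across each adjacent pair:
  72–170 m: −αΔT+βΔS = −(1.2 × 10⁻⁴)(-2.6)+(7.7 × 10⁻⁴)(+0.70) = 8.5 × 10⁻⁴ → stable
  170–248 m: −αΔT+βΔS = −(1.2 × 10⁻⁴)(-2.7)+(7.7 × 10⁻⁴)(+15.81) = 0.012 → stable
  248–256 m: −αΔT+βΔS = −(1.2 × 10⁻⁴)(-3.9)+(7.7 × 10⁻⁴)(+0.59) = 9.2 × 10⁻⁴ → stable
Every interval has Δρ > 0: the column is stably stratified throughout.

none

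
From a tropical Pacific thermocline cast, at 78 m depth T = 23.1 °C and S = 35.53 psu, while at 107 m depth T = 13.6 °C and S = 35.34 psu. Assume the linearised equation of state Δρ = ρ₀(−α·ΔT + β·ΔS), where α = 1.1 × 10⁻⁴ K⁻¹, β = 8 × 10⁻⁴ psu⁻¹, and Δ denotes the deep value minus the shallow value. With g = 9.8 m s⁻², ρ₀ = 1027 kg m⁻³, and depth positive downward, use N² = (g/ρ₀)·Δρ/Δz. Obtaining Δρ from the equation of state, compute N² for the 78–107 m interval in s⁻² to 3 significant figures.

3.02 × 10⁻⁴ s⁻²

ΔT = -9.5 K, ΔS = -0.19 psu (deep − shallow).
Δρ/ρ₀ = −αΔT + βΔS = 1.045 × 10⁻³ − 1.52 × 10⁻⁴ = 8.93 × 10⁻⁴, so Δρ ≈ 0.9171 kg m⁻³.
N² = (g/ρ₀)·Δρ/Δz = g·(Δρ/ρ₀)/Δz = 9.8 × 8.93 × 10⁻⁴ / 29 = 3.0177 × 10⁻⁴ s⁻² ≈ 3.02 × 10⁻⁴ s⁻².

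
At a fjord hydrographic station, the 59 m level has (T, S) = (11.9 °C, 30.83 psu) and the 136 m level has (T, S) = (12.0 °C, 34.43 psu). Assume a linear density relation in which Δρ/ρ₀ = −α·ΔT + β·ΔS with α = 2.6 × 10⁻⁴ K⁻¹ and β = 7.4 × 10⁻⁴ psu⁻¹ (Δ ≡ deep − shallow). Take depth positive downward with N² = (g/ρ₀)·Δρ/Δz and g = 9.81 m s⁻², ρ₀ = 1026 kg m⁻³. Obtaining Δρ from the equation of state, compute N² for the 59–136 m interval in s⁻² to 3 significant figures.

3.36 × 10⁻⁴ s⁻²

ΔT = +0.1 K, ΔS = +3.60 psu (deep − shallow).
Δρ/ρ₀ = −αΔT + βΔS = -2.60 × 10⁻⁵ + 2.664 × 10⁻³ = 2.638 × 10⁻³, so Δρ ≈ 2.707 kg m⁻³.
N² = (g/ρ₀)·Δρ/Δz = g·(Δρ/ρ₀)/Δz = 9.81 × 2.638 × 10⁻³ / 77 = 3.3609 × 10⁻⁴ s⁻² ≈ 3.36 × 10⁻⁴ s⁻².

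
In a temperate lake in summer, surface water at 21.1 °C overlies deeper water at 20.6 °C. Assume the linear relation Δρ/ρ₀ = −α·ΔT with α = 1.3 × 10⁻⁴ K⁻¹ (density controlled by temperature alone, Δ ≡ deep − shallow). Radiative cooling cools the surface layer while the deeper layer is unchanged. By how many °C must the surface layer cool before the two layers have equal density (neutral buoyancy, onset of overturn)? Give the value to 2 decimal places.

With temperature the only control, equal density requires T_surf′ = T_deep.
T_surf′ = 20.6 °C.
Cooling required: 21.1 − 20.6 = 0.50 °C.

0.50 °C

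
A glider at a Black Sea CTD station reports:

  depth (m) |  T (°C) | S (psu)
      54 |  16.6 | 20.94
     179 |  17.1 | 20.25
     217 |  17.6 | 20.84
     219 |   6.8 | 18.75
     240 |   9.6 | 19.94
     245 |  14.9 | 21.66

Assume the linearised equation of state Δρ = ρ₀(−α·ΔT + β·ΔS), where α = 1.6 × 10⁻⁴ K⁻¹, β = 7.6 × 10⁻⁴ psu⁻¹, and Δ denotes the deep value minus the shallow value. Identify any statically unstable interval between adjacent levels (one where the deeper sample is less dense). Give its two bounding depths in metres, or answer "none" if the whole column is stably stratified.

Evaluate Δρ/ρ₀ = −αΔT + βΔS across each adjacent pair:
  54–179 m: −αΔT+βΔS = −(1.6 × 10⁻⁴)(+0.5)+(7.6 × 10⁻⁴)(-0.69) = -6.0 × 10⁻⁴ → UNSTABLE
  179–217 m: −αΔT+βΔS = −(1.6 × 10⁻⁴)(+0.5)+(7.6 × 10⁻⁴)(+0.59) = 3.7 × 10⁻⁴ → stable
  217–219 m: −αΔT+βΔS = −(1.6 × 10⁻⁴)(-10.8)+(7.6 × 10⁻⁴)(-2.09) = 1.4 × 10⁻⁴ → stable
  219–240 m: −αΔT+βΔS = −(1.6 × 10⁻⁴)(+2.8)+(7.6 × 10⁻⁴)(+1.19) = 4.6 × 10⁻⁴ → stable
  240–245 m: −αΔT+βΔS = −(1.6 × 10⁻⁴)(+5.3)+(7.6 × 10⁻⁴)(+1.72) = 4.6 × 10⁻⁴ → stable
The 54–179 m interval has Δρ < 0: lighter water underlies denser water.

54–179 m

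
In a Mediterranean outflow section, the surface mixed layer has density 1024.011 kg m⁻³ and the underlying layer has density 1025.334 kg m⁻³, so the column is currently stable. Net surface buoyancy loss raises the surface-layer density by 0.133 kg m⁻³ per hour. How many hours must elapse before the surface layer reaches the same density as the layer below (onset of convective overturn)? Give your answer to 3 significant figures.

9.95 hours

Density deficit of the surface layer: 1025.334 − 1024.011 = 1.323 kg m⁻³.
Required change = 1.323 / 0.133 = 9.95 hours.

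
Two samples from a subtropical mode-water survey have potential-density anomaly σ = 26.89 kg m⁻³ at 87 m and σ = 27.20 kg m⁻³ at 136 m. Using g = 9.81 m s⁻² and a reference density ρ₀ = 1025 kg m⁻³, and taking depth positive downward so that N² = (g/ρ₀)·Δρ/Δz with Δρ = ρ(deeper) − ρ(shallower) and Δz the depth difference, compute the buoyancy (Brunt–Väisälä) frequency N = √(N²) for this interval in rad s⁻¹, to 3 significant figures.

7.78 × 10⁻³ rad s⁻¹

Δρ = 1027.20 − 1026.89 = 0.31 kg m⁻³ over Δz = 136 − 87 = 49 m.
N² = (9.81/1025) × (0.31/49) = 6.0550 × 10⁻⁵ s⁻².
N = √(6.0550 × 10⁻⁵) = 7.7814 × 10⁻³ rad s⁻¹ ≈ 7.78 × 10⁻³ rad s⁻¹.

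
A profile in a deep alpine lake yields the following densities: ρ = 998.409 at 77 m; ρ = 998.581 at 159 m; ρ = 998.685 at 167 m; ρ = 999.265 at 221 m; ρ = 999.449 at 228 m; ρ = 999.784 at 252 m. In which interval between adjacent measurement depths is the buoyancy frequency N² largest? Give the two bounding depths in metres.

221–228 m

Compute the density gradient over each adjacent pair:
  77–159 m: Δρ/Δz = 0.172/82 = 2.1 × 10⁻³ kg m⁻⁴
  159–167 m: Δρ/Δz = 0.104/8 = 0.013 kg m⁻⁴
  167–221 m: Δρ/Δz = 0.580/54 = 0.011 kg m⁻⁴
  221–228 m: Δρ/Δz = 0.184/7 = 0.026 kg m⁻⁴
  228–252 m: Δρ/Δz = 0.335/24 = 0.014 kg m⁻⁴
The largest gradient is in the 221–228 m interval — the pycnocline.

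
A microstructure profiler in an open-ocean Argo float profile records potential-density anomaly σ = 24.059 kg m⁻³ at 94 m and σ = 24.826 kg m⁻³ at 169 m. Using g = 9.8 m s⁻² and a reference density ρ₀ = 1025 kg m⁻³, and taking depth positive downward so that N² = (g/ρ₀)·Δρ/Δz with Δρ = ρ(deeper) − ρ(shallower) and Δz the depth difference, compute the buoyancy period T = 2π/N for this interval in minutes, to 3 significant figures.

10.6 min

Δρ = 1024.826 − 1024.059 = 0.767 kg m⁻³ over Δz = 169 − 94 = 75 m.
N² = (9.8/1025) × (0.767/75) = 9.7777 × 10⁻⁵ s⁻².
N = √(9.7777 × 10⁻⁵) = 9.8882 × 10⁻³ rad s⁻¹, so T = 2π/N = 635.42 s = 10.590 min ≈ 10.6 min.
N² > 0, so the interval is statically stable.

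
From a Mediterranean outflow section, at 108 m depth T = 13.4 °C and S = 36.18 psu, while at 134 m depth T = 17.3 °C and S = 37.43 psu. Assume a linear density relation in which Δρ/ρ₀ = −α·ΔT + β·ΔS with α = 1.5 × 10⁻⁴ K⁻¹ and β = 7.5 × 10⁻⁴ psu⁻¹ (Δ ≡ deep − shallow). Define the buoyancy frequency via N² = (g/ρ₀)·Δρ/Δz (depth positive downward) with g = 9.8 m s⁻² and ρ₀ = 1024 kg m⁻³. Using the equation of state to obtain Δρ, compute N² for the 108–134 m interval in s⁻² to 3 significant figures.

ΔT = +3.9 K, ΔS = +1.25 psu (deep − shallow).
Δρ/ρ₀ = −αΔT + βΔS = -5.85 × 10⁻⁴ + 9.375 × 10⁻⁴ = 3.525 × 10⁻⁴, so Δρ ≈ 0.3610 kg m⁻³.
N² = (g/ρ₀)·Δρ/Δz = g·(Δρ/ρ₀)/Δz = 9.8 × 3.525 × 10⁻⁴ / 26 = 1.3287 × 10⁻⁴ s⁻² ≈ 1.33 × 10⁻⁴ s⁻².

1.33 × 10⁻⁴ s⁻²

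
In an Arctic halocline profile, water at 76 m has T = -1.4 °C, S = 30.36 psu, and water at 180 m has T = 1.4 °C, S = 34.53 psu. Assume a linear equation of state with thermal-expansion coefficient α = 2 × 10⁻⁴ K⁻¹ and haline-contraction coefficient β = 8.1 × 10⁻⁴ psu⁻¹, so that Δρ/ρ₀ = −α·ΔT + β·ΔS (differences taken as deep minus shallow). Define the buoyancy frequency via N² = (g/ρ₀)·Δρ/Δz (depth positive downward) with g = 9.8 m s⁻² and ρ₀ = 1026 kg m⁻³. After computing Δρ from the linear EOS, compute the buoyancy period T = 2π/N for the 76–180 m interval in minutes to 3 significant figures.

6.43 min

ΔT = +2.8 K, ΔS = +4.17 psu (deep − shallow).
Δρ/ρ₀ = −αΔT + βΔS = -5.60 × 10⁻⁴ + 3.3777 × 10⁻³ = 2.8177 × 10⁻³, so Δρ ≈ 2.891 kg m⁻³.
N² = (g/ρ₀)·Δρ/Δz = g·(Δρ/ρ₀)/Δz = 9.8 × 2.8177 × 10⁻³ / 104 = 2.6551 × 10⁻⁴ s⁻².
N = √(2.6551 × 10⁻⁴) = 0.016294 rad s⁻¹ → T = 2π/N = 385.61 s = 6.4268 min ≈ 6.43 min.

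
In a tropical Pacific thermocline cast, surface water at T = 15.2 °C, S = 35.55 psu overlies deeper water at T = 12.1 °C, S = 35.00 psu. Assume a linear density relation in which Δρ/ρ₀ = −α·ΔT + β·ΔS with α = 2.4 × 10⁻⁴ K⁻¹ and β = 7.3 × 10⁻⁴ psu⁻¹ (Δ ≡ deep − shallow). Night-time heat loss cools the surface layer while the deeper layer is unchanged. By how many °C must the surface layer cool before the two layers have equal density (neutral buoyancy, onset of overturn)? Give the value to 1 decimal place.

1.4 °C

Neutral buoyancy requires Δρ = 0, i.e. −α(T_deep − T_surf′) + β(S_deep − S_surf) = 0.
T_surf′ = T_deep − (β/α)·ΔS = 12.1 − (7.3 × 10⁻⁴/2.4 × 10⁻⁴)·(-0.55) = 13.773 °C.
Cooling required: 15.2 − (13.773) = 1.427 °C.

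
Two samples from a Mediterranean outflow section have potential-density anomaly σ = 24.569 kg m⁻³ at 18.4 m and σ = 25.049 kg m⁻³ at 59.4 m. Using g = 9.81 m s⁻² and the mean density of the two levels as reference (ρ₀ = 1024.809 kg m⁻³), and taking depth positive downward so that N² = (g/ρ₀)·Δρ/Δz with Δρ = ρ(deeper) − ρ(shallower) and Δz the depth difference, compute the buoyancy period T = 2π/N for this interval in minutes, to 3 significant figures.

Δρ = 1025.049 − 1024.569 = 0.480 kg m⁻³ over Δz = 59.4 − 18.4 = 41 m.
N² = (9.81/1024.809) × (0.480/41) = 1.1207 × 10⁻⁴ s⁻².
N = √(1.1207 × 10⁻⁴) = 0.010586 rad s⁻¹, so T = 2π/N = 593.54 s = 9.8923 min ≈ 9.89 min.

9.89 min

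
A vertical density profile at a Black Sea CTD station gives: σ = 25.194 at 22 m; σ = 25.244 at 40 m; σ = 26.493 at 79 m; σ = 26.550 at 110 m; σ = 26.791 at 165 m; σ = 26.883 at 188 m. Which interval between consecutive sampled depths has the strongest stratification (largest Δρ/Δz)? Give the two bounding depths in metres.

40–79 m

Compute the density gradient over each adjacent pair:
  22–40 m: Δρ/Δz = 0.050/18 = 2.8 × 10⁻³ kg m⁻⁴
  40–79 m: Δρ/Δz = 1.249/39 = 0.032 kg m⁻⁴
  79–110 m: Δρ/Δz = 0.057/31 = 1.8 × 10⁻³ kg m⁻⁴
  110–165 m: Δρ/Δz = 0.241/55 = 4.4 × 10⁻³ kg m⁻⁴
  165–188 m: Δρ/Δz = 0.092/23 = 4.0 × 10⁻³ kg m⁻⁴
The largest gradient is in the 40–79 m interval — the pycnocline.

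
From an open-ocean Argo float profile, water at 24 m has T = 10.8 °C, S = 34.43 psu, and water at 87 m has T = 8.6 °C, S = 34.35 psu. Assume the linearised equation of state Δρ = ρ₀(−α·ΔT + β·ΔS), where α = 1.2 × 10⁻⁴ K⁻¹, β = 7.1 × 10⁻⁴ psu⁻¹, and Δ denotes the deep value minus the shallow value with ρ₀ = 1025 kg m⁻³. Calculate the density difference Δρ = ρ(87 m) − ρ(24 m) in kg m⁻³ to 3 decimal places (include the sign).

+0.212 kg m⁻³

ΔT = -2.2 K, ΔS = -0.08 psu (deep − shallow).
Δρ/ρ₀ = −(1.2 × 10⁻⁴)(-2.2) + (7.1 × 10⁻⁴)(-0.08) = 2.072 × 10⁻⁴.
Δρ = 1025 × (2.072 × 10⁻⁴) = +0.212 kg m⁻³.
Positive Δρ: denser below, stable.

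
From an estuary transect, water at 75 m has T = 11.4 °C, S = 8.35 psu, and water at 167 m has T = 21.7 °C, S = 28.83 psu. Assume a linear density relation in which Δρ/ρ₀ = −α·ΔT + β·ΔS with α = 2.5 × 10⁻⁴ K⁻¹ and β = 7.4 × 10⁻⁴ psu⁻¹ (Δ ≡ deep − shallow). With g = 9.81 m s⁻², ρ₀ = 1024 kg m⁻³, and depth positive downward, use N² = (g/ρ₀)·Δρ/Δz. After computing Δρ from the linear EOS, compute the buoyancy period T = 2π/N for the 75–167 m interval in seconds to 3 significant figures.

ΔT = +10.3 K, ΔS = +20.48 psu (deep − shallow).
Δρ/ρ₀ = −αΔT + βΔS = -2.575 × 10⁻³ + 0.0151552 = 0.0125802, so Δρ ≈ 12.88 kg m⁻³.
N² = (g/ρ₀)·Δρ/Δz = g·(Δρ/ρ₀)/Δz = 9.81 × 0.0125802 / 92 = 1.3414 × 10⁻³ s⁻².
N = √(1.3414 × 10⁻³) = 0.036625 rad s⁻¹ → T = 2π/N = 171.55 s ≈ 172 s.

172 s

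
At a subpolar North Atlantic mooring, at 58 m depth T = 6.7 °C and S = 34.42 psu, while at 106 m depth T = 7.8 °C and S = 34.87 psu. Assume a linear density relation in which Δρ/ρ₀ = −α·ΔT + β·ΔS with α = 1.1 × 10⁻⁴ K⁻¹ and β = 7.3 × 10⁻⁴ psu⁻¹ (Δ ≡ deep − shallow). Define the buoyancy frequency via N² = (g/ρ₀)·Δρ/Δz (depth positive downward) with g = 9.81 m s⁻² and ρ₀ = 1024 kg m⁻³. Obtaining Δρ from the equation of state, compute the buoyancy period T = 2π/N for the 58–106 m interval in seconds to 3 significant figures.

ΔT = +1.1 K, ΔS = +0.45 psu (deep − shallow).
Δρ/ρ₀ = −αΔT + βΔS = -1.21 × 10⁻⁴ + 3.285 × 10⁻⁴ = 2.075 × 10⁻⁴, so Δρ ≈ 0.2125 kg m⁻³.
N² = (g/ρ₀)·Δρ/Δz = g·(Δρ/ρ₀)/Δz = 9.81 × 2.075 × 10⁻⁴ / 48 = 4.2408 × 10⁻⁵ s⁻².
N = √(4.2408 × 10⁻⁵) = 6.5121 × 10⁻³ rad s⁻¹ → T = 2π/N = 964.85 s ≈ 965 s.

965 s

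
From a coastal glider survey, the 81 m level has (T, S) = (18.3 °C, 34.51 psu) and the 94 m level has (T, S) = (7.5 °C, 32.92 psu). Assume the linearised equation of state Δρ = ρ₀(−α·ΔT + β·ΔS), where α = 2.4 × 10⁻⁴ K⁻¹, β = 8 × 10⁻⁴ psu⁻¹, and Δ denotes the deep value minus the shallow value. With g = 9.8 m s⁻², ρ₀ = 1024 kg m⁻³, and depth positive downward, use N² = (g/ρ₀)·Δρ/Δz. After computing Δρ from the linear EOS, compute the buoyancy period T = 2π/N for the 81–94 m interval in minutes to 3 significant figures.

ΔT = -10.8 K, ΔS = -1.59 psu (deep − shallow).
Δρ/ρ₀ = −αΔT + βΔS = 2.592 × 10⁻³ − 1.272 × 10⁻³ = 1.32 × 10⁻³, so Δρ ≈ 1.352 kg m⁻³.
N² = (g/ρ₀)·Δρ/Δz = g·(Δρ/ρ₀)/Δz = 9.8 × 1.32 × 10⁻³ / 13 = 9.9508 × 10⁻⁴ s⁻².
N = √(9.9508 × 10⁻⁴) = 0.031545 rad s⁻¹ → T = 2π/N = 199.18 s = 3.3197 min ≈ 3.32 min.

3.32 min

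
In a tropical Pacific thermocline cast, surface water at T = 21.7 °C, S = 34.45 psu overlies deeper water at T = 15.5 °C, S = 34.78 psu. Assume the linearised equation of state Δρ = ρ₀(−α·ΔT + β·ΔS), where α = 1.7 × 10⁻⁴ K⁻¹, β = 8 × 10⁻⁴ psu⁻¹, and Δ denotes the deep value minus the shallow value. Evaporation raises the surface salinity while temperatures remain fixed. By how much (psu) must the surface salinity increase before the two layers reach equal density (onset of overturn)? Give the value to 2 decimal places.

1.65 psu

Neutral buoyancy requires −α(T_deep − T_surf) + β(S_deep − S_surf′) = 0.
S_surf′ = S_deep − (α/β)·ΔT = 34.78 − (1.7 × 10⁻⁴/8 × 10⁻⁴)·(-6.2) = 36.0975 psu.
Increase required: 36.0975 − 34.45 = 1.6475 psu.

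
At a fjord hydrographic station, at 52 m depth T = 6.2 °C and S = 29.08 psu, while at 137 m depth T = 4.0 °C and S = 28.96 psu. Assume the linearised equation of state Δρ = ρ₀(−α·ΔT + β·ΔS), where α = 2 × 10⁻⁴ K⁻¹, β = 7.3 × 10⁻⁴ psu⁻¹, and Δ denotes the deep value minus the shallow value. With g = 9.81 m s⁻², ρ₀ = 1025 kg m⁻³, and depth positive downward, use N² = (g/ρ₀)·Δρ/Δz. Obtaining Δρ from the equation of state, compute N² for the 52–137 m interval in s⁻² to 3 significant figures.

ΔT = -2.2 K, ΔS = -0.12 psu (deep − shallow).
Δρ/ρ₀ = −αΔT + βΔS = 4.40 × 10⁻⁴ − 8.76 × 10⁻⁵ = 3.524 × 10⁻⁴, so Δρ ≈ 0.3612 kg m⁻³.
N² = (g/ρ₀)·Δρ/Δz = g·(Δρ/ρ₀)/Δz = 9.81 × 3.524 × 10⁻⁴ / 85 = 4.0671 × 10⁻⁵ s⁻² ≈ 4.07 × 10⁻⁵ s⁻².

4.07 × 10⁻⁵ s⁻²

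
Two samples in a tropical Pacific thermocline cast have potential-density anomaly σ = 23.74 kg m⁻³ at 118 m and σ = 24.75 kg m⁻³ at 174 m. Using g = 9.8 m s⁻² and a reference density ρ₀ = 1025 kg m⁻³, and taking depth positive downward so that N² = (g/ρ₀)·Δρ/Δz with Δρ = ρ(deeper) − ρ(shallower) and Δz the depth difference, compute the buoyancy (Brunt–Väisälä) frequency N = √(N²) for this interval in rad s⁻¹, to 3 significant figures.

0.0131 rad s⁻¹

Δρ = 1024.75 − 1023.74 = 1.01 kg m⁻³ over Δz = 174 − 118 = 56 m.
N² = (9.8/1025) × (1.01/56) = 1.7244 × 10⁻⁴ s⁻².
N = √(1.7244 × 10⁻⁴) = 0.013132 rad s⁻¹ ≈ 0.0131 rad s⁻¹.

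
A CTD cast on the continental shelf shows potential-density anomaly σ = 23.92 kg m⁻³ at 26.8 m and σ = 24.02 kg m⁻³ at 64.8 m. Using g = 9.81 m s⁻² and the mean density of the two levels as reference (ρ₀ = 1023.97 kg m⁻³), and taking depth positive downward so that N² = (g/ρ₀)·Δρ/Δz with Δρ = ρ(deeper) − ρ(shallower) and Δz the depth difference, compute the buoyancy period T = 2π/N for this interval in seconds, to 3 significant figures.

1.25 × 10³ s

Δρ = 1024.02 − 1023.92 = 0.10 kg m⁻³ over Δz = 64.8 − 26.8 = 38 m.
N² = (9.81/1023.97) × (0.10/38) = 2.5211 × 10⁻⁵ s⁻².
N = √(2.5211 × 10⁻⁵) = 5.0211 × 10⁻³ rad s⁻¹, so T = 2π/N = 1.2514 × 10³ s ≈ 1.25 × 10³ s.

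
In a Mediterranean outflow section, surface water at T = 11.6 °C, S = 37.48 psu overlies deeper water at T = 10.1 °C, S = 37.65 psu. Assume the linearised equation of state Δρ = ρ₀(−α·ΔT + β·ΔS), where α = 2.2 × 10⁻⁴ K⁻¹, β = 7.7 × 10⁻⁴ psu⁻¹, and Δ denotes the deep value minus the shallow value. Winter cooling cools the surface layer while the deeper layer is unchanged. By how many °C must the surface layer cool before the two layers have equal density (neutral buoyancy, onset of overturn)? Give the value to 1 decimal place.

Neutral buoyancy requires Δρ = 0, i.e. −α(T_deep − T_surf′) + β(S_deep − S_surf) = 0.
T_surf′ = T_deep − (β/α)·ΔS = 10.1 − (7.7 × 10⁻⁴/2.2 × 10⁻⁴)·(+0.17) = 9.505 °C.
Cooling required: 11.6 − (9.505) = 2.095 °C.

2.1 °C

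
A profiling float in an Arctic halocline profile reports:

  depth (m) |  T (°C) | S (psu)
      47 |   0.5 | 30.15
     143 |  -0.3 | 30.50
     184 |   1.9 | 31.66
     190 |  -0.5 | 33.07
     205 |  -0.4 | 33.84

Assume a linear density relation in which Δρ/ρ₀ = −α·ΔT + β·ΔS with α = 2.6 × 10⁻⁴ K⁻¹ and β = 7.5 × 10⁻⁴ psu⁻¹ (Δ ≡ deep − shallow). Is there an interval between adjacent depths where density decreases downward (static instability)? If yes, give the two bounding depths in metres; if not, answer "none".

none

Evaluate Δρ/ρ₀ = −αΔT + βΔS across each adjacent pair:
  47–143 m: −αΔT+βΔS = −(2.6 × 10⁻⁴)(-0.8)+(7.5 × 10⁻⁴)(+0.35) = 4.7 × 10⁻⁴ → stable
  143–184 m: −αΔT+βΔS = −(2.6 × 10⁻⁴)(+2.2)+(7.5 × 10⁻⁴)(+1.16) = 3.0 × 10⁻⁴ → stable
  184–190 m: −αΔT+βΔS = −(2.6 × 10⁻⁴)(-2.4)+(7.5 × 10⁻⁴)(+1.41) = 1.7 × 10⁻³ → stable
  190–205 m: −αΔT+βΔS = −(2.6 × 10⁻⁴)(+0.1)+(7.5 × 10⁻⁴)(+0.77) = 5.5 × 10⁻⁴ → stable
Every interval has Δρ > 0: the column is stably stratified throughout.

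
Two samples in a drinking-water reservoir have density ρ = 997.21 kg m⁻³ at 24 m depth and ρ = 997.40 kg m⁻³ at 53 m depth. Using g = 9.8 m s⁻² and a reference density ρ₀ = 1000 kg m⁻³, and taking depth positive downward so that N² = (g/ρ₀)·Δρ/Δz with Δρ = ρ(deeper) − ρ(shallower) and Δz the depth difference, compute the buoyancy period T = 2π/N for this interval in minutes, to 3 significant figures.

13.1 min

Δρ = 997.40 − 997.21 = 0.19 kg m⁻³ over Δz = 53 − 24 = 29 m.
N² = (9.8/1000) × (0.19/29) = 6.4207 × 10⁻⁵ s⁻².
N = √(6.4207 × 10⁻⁵) = 8.0129 × 10⁻³ rad s⁻¹, so T = 2π/N = 784.13 s = 13.069 min ≈ 13.1 min.
Since Δρ > 0 the layer is stably stratified.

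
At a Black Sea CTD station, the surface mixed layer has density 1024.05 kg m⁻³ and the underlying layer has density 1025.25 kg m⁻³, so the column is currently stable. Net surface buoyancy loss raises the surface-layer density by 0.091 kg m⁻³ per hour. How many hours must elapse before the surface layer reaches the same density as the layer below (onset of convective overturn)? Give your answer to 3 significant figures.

Density deficit of the surface layer: 1025.25 − 1024.05 = 1.2 kg m⁻³.
Required change = 1.2 / 0.091 = 13.2 hours.

13.2 hours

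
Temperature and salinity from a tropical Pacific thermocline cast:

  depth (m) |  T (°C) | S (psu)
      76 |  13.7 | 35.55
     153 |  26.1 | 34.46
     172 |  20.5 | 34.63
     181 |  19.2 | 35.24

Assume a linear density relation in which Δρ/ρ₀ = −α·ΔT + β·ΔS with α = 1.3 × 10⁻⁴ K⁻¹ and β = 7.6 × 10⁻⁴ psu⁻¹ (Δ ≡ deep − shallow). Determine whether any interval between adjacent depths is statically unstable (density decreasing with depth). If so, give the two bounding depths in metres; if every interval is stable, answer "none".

76–153 m

Evaluate Δρ/ρ₀ = −αΔT + βΔS across each adjacent pair:
  76–153 m: −αΔT+βΔS = −(1.3 × 10⁻⁴)(+12.4)+(7.6 × 10⁻⁴)(-1.09) = -2.4 × 10⁻³ → UNSTABLE
  153–172 m: −αΔT+βΔS = −(1.3 × 10⁻⁴)(-5.6)+(7.6 × 10⁻⁴)(+0.17) = 8.6 × 10⁻⁴ → stable
  172–181 m: −αΔT+βΔS = −(1.3 × 10⁻⁴)(-1.3)+(7.6 × 10⁻⁴)(+0.61) = 6.3 × 10⁻⁴ → stable
The 76–153 m interval has Δρ < 0: lighter water underlies denser water.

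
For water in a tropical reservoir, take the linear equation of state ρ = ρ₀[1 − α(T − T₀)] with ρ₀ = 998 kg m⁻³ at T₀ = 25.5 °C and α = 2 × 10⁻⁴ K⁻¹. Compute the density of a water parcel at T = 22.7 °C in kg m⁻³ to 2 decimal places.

T − T₀ = -2.8 K.
Bracket = 1 − α·(-2.8) = 1 + (5.60 × 10⁻⁴) = 1.0005600.
ρ = 998 × 1.0005600 = 998.56 kg m⁻³.

998.56 kg m⁻³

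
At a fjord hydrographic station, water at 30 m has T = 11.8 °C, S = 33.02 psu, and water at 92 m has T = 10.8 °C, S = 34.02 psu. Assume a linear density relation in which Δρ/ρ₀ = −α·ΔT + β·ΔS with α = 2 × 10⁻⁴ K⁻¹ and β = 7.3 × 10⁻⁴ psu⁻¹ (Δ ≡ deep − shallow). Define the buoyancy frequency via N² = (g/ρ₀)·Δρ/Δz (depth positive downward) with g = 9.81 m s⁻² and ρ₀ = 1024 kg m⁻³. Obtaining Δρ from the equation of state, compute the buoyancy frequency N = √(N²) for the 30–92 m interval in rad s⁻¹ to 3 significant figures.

ΔT = -1.0 K, ΔS = +1.00 psu (deep − shallow).
Δρ/ρ₀ = −αΔT + βΔS = 2.00 × 10⁻⁴ + 7.30 × 10⁻⁴ = 9.30 × 10⁻⁴, so Δρ ≈ 0.9523 kg m⁻³.
N² = (g/ρ₀)·Δρ/Δz = g·(Δρ/ρ₀)/Δz = 9.81 × 9.30 × 10⁻⁴ / 62 = 1.4715 × 10⁻⁴ s⁻².
N = √(1.4715 × 10⁻⁴) = 0.012131 rad s⁻¹ ≈ 0.0121 rad s⁻¹.

0.0121 rad s⁻¹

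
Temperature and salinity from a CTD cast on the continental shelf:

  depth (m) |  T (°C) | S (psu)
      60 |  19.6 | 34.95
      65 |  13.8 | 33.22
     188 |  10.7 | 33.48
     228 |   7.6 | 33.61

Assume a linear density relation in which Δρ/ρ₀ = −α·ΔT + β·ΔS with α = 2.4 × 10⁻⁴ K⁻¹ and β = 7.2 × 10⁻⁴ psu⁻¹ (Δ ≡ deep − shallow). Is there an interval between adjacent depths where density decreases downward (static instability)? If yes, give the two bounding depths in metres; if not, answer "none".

none

Evaluate Δρ/ρ₀ = −αΔT + βΔS across each adjacent pair:
  60–65 m: −αΔT+βΔS = −(2.4 × 10⁻⁴)(-5.8)+(7.2 × 10⁻⁴)(-1.73) = 1.5 × 10⁻⁴ → stable
  65–188 m: −αΔT+βΔS = −(2.4 × 10⁻⁴)(-3.1)+(7.2 × 10⁻⁴)(+0.26) = 9.3 × 10⁻⁴ → stable
  188–228 m: −αΔT+βΔS = −(2.4 × 10⁻⁴)(-3.1)+(7.2 × 10⁻⁴)(+0.13) = 8.4 × 10⁻⁴ → stable
Every interval has Δρ > 0: the column is stably stratified throughout.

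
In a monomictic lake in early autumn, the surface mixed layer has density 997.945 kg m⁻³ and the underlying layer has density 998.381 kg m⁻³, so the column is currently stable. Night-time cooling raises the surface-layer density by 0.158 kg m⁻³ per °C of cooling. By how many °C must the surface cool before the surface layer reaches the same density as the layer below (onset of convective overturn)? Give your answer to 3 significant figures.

2.76 °C

Density deficit of the surface layer: 998.381 − 997.945 = 0.436 kg m⁻³.
Required change = 0.436 / 0.158 = 2.76 °C.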